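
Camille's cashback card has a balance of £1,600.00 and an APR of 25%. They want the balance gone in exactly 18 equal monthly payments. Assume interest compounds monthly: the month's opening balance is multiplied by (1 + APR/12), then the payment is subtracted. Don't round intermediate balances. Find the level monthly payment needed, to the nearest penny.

Monthly rate r = 25%/12 = 2.08333% = 0.0208333.
Level-payment amortization: P = B₀·r / (1 − (1+r)^(−n)) = 1600.00·0.0208333 / (1 − 1.02083^(−18)).
Denominator 1 − (1+r)^(−18) = 0.310057604.
P = 33.3333 / 0.310057604 ≈ 107.51.

£107.51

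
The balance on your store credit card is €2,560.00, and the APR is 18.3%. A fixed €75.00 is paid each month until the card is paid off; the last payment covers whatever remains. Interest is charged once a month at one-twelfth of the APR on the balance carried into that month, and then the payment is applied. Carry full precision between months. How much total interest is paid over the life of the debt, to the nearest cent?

Monthly rate r = 18.3%/12 = 1.525% = 0.01525.
Payoff takes n = ⌈−ln(1 − rB₀/P)/ln(1+r)⌉ = ⌈48.569⌉ = 49 payments; the last is €42.79.
Total paid = 48·€75.00 + €42.79 = €3,642.79.
Total interest = total paid − principal = €3,642.79 − €2,560.00 = €1,082.79.

€1,082.79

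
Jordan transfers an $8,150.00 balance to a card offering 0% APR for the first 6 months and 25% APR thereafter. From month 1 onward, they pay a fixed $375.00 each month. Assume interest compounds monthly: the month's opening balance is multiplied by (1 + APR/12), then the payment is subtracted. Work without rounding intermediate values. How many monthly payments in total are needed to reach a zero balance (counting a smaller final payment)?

26 payments

Promo months 1–6 at r₀ = 0%/12 = 0; months 7+ at r₁ = 25%/12 = 0.0208333.
After month 6 (no interest yet): B = $8,150.00 − 6·$375.00 = $5,900.00.
Then at r₁ with $375.00/mo: n₂ = −ln(1 − r₁·B/P)/ln(1+r₁) ≈ 19.26 → 20 more payments.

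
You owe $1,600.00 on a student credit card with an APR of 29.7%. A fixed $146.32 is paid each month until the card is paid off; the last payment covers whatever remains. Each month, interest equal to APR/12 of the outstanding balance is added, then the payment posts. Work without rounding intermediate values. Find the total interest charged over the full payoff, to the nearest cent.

Monthly rate r = 29.7%/12 = 2.475% = 0.02475.
Payoff takes n = ⌈−ln(1 − rB₀/P)/ln(1+r)⌉ = ⌈12.908⌉ = 13 payments; the last is $133.03.
Total paid = 12·$146.32 + $133.03 = $1,888.87.
Total interest = total paid − principal = $1,888.87 − $1,600.00 = $288.87.

$288.87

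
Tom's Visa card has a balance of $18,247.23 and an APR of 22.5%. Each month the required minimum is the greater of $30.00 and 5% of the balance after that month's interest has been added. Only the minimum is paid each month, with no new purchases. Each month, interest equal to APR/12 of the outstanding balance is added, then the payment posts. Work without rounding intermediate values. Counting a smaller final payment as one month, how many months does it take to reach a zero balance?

130 months

Monthly rate r = 22.5%/12 = 1.875% = 0.01875.
While 5% of the post-interest balance exceeds $30.00, each month B ← (B·(1+r))·(1 − 0.05), i.e. B shrinks by the factor (1+r)·0.95 = 0.96781.
This holds for months 1–105. Entering month 106 the balance is $587.86; 5% of the post-interest balance is now below $30.00, so the flat $30.00 minimum applies from here.
From month 106 a fixed $30.00 at rate r clears $587.86 in 25 more payments. Total: 105 + 25 = 130 months.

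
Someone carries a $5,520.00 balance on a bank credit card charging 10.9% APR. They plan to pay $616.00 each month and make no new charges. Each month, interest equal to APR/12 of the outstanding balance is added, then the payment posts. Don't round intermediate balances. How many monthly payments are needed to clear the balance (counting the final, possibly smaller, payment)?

Monthly rate r = 10.9%/12 = 0.908333% = 0.00908333.
Recurrence: B ← B·(1+r) − $616.00.
Month 1: interest $50.14; balance after payment $4,954.14.
Month 2: interest $45.00; balance after payment $4,383.14.
Closed form: n = −ln(1 − rB₀/P)/ln(1+r) = −ln(0.9186)/ln(1.00908) ≈ 9.389, so the balance reaches zero during payment 10.

10 payments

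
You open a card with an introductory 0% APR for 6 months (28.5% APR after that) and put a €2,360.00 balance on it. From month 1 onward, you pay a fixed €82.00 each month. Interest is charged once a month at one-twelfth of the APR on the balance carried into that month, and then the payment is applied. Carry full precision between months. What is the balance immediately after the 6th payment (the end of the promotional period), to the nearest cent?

Promo months 1–6 at r₀ = 0%/12 = 0; months 7+ at r₁ = 28.5%/12 = 0.02375.
After month 6 (no interest yet): B = €2,360.00 − 6·€82.00 = €1,868.00.

€1,868.00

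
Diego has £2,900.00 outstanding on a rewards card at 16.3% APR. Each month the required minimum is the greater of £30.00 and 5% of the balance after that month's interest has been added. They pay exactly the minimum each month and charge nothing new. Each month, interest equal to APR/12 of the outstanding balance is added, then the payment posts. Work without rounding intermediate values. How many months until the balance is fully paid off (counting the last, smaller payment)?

Monthly rate r = 16.3%/12 = 1.35833% = 0.0135833.
While 5% of the post-interest balance exceeds £30.00, each month B ← (B·(1+r))·(1 − 0.05), i.e. B shrinks by the factor (1+r)·0.95 = 0.9629.
This holds for months 1–43. Entering month 44 the balance is £570.78; 5% of the post-interest balance is now below £30.00, so the flat £30.00 minimum applies from here.
From month 44 a fixed £30.00 at rate r clears £570.78 in 23 more payments. Total: 43 + 23 = 66 months.

66 months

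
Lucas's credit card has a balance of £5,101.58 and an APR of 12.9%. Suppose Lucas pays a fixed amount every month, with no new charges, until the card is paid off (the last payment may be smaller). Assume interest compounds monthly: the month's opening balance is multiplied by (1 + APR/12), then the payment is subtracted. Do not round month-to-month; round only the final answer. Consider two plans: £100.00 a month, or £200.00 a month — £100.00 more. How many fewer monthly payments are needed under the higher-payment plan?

45 fewer payments

Monthly rate r = 12.9%/12 = 1.075% = 0.01075.
At £100.00/mo: n = ⌈−ln(1 − rB₀/P)/ln(1+r)⌉ = 75 payments (last £35.17); total interest = total paid − £5,101.58 = £2,333.59.
At £200.00/mo: 30 payments (last £194.71); total interest £893.13.
Payments saved = 75 − 30 = 45.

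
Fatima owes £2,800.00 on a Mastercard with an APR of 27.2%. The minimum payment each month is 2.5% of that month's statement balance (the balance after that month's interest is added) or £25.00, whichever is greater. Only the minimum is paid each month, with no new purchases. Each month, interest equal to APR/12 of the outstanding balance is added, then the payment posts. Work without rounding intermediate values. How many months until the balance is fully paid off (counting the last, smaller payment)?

Monthly rate r = 27.2%/12 = 2.26667% = 0.0226667.
While 2.5% of the post-interest balance exceeds £25.00, each month B ← (B·(1+r))·(1 − 0.025), i.e. B shrinks by the factor (1+r)·0.975 = 0.9971.
This holds for months 1–363. Entering month 364 the balance is £975.69; 2.5% of the post-interest balance is now below £25.00, so the flat £25.00 minimum applies from here.
From month 364 a fixed £25.00 at rate r clears £975.69 in 97 more payments. Total: 363 + 97 = 460 months.

460 months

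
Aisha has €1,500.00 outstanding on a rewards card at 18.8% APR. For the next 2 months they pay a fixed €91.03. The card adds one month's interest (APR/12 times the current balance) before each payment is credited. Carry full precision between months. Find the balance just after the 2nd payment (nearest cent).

€1,363.88

Monthly rate r = 18.8%/12 = 1.56667% = 0.0156667.
Each month: B ← B·(1+r) − €91.03.
Month 1: interest €23.50; balance after payment €1,432.47.
Month 2: interest €22.44; balance after payment €1,363.88.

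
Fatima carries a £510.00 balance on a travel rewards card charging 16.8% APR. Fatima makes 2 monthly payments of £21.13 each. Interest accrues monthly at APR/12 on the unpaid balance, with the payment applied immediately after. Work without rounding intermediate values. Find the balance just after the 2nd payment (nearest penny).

Monthly rate r = 16.8%/12 = 1.4% = 0.014.
Each month: B ← B·(1+r) − £21.13.
Month 1: interest £7.14; balance after payment £496.01.
Month 2: interest £6.94; balance after payment £481.82.

£481.82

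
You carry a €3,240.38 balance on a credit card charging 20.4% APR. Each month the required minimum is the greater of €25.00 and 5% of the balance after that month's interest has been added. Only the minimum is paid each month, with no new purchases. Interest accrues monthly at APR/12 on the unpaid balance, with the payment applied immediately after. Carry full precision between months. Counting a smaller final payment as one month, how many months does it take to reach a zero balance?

79 months

Monthly rate r = 20.4%/12 = 1.7% = 0.017.
While 5% of the post-interest balance exceeds €25.00, each month B ← (B·(1+r))·(1 − 0.05), i.e. B shrinks by the factor (1+r)·0.95 = 0.96615.
This holds for months 1–55. Entering month 56 the balance is €487.58; 5% of the post-interest balance is now below €25.00, so the flat €25.00 minimum applies from here.
From month 56 a fixed €25.00 at rate r clears €487.58 in 24 more payments. Total: 55 + 24 = 79 months.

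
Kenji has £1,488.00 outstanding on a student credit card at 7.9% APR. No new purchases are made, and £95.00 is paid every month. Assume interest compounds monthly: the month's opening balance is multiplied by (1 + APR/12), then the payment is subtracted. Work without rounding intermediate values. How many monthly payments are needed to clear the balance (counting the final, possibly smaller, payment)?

Monthly rate r = 7.9%/12 = 0.658333% = 0.00658333.
Recurrence: B ← B·(1+r) − £95.00.
Month 1: interest £9.80; balance after payment £1,402.80.
Month 2: interest £9.24; balance after payment £1,317.03.
Closed form: n = −ln(1 − rB₀/P)/ln(1+r) = −ln(0.89688)/ln(1.00658) ≈ 16.585, so the balance reaches zero during payment 17.

17 months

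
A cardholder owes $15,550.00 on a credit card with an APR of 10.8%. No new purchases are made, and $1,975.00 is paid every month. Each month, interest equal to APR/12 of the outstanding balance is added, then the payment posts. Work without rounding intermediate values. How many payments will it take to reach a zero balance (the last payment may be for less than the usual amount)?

9 months

Monthly rate r = 10.8%/12 = 0.9% = 0.009.
Recurrence: B ← B·(1+r) − $1,975.00.
Month 1: interest $139.95; balance after payment $13,714.95.
Month 2: interest $123.43; balance after payment $11,863.38.
Closed form: n = −ln(1 − rB₀/P)/ln(1+r) = −ln(0.92914)/ln(1.009) ≈ 8.203, so the balance reaches zero during payment 9.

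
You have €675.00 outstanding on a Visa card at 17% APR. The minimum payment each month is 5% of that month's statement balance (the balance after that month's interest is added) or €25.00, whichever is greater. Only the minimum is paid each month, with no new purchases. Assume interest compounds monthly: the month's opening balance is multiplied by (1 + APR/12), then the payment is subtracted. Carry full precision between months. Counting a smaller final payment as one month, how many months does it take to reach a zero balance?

Monthly rate r = 17%/12 = 1.41667% = 0.0141667.
While 5% of the post-interest balance exceeds €25.00, each month B ← (B·(1+r))·(1 − 0.05), i.e. B shrinks by the factor (1+r)·0.95 = 0.96346.
This holds for months 1–9. Entering month 10 the balance is €482.84; 5% of the post-interest balance is now below €25.00, so the flat €25.00 minimum applies from here.
From month 10 a fixed €25.00 at rate r clears €482.84 in 23 more payments. Total: 9 + 23 = 32 months.

32 months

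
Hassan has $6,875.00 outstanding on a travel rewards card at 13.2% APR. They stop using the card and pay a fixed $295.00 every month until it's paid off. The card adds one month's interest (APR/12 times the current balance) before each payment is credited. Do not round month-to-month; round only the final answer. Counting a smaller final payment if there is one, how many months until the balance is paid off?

28 months

Monthly rate r = 13.2%/12 = 1.1% = 0.011.
Recurrence: B ← B·(1+r) − $295.00.
Month 1: interest $75.62; balance after payment $6,655.62.
Month 2: interest $73.21; balance after payment $6,433.84.
Closed form: n = −ln(1 − rB₀/P)/ln(1+r) = −ln(0.74364)/ln(1.011) ≈ 27.074, so the balance reaches zero during payment 28.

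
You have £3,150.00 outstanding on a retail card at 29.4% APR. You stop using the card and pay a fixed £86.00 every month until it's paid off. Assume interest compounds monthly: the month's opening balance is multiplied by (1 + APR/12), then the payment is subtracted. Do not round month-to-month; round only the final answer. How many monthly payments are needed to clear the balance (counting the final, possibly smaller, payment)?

95 payments

Monthly rate r = 29.4%/12 = 2.45% = 0.0245.
Recurrence: B ← B·(1+r) − £86.00.
Month 1: interest £77.17; balance after payment £3,141.18.
Month 2: interest £76.96; balance after payment £3,132.13.
Closed form: n = −ln(1 − rB₀/P)/ln(1+r) = −ln(0.10262)/ln(1.0245) ≈ 94.063, so the balance reaches zero during payment 95.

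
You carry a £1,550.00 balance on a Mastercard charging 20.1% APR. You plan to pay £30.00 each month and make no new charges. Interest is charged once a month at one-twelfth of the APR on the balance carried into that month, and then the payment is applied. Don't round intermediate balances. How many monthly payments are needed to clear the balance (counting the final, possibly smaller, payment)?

121 payments

Monthly rate r = 20.1%/12 = 1.675% = 0.01675.
Recurrence: B ← B·(1+r) − £30.00.
Month 1: interest £25.96; balance after payment £1,545.96.
Month 2: interest £25.89; balance after payment £1,541.86.
Closed form: n = −ln(1 − rB₀/P)/ln(1+r) = −ln(0.13458)/ln(1.01675) ≈ 120.736, so the balance reaches zero during payment 121.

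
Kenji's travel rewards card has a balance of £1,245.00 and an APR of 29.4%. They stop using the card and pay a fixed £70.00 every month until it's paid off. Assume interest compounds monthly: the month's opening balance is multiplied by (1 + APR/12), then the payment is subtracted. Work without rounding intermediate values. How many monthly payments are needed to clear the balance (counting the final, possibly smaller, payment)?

24 months

Monthly rate r = 29.4%/12 = 2.45% = 0.0245.
Recurrence: B ← B·(1+r) − £70.00.
Month 1: interest £30.50; balance after payment £1,205.50.
Month 2: interest £29.53; balance after payment £1,165.04.
Closed form: n = −ln(1 − rB₀/P)/ln(1+r) = −ln(0.56425)/ln(1.0245) ≈ 23.642, so the balance reaches zero during payment 24.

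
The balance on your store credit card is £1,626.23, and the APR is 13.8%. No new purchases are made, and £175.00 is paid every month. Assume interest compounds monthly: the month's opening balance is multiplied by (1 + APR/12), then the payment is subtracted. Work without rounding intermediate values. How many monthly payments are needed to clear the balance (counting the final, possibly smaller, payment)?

10 months

Monthly rate r = 13.8%/12 = 1.15% = 0.0115.
Recurrence: B ← B·(1+r) − £175.00.
Month 1: interest £18.70; balance after payment £1,469.93.
Month 2: interest £16.90; balance after payment £1,311.84.
Closed form: n = −ln(1 − rB₀/P)/ln(1+r) = −ln(0.89313)/ln(1.0115) ≈ 9.884, so the balance reaches zero during payment 10.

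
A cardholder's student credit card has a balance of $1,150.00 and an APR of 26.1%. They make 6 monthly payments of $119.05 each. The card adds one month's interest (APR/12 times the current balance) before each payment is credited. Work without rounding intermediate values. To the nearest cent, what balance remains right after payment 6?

$554.19

Monthly rate r = 26.1%/12 = 2.175% = 0.02175.
Each month: B ← B·(1+r) − $119.05.
Month 1: interest $25.01; balance after payment $1,055.96.
Month 2: interest $22.97; balance after payment $959.88.
Month 3: interest $20.88; balance after payment $861.71.
Month 4: interest $18.74; balance after payment $761.40.
Month 5: interest $16.56; balance after payment $658.91.
Month 6: interest $14.33; balance after payment $554.19.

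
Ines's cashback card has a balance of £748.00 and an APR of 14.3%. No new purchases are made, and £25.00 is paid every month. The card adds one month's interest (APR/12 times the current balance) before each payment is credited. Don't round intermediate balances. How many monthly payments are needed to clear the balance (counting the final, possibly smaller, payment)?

Monthly rate r = 14.3%/12 = 1.19167% = 0.0119167.
Recurrence: B ← B·(1+r) − £25.00.
Month 1: interest £8.91; balance after payment £731.91.
Month 2: interest £8.72; balance after payment £715.64.
Closed form: n = −ln(1 − rB₀/P)/ln(1+r) = −ln(0.64345)/ln(1.01192) ≈ 37.219, so the balance reaches zero during payment 38.

38 payments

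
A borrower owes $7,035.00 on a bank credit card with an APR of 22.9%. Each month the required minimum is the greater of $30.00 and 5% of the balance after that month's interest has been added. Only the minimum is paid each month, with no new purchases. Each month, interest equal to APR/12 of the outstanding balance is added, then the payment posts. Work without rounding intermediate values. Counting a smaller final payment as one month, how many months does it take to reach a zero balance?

102 months

Monthly rate r = 22.9%/12 = 1.90833% = 0.0190833.
While 5% of the post-interest balance exceeds $30.00, each month B ← (B·(1+r))·(1 − 0.05), i.e. B shrinks by the factor (1+r)·0.95 = 0.96813.
This holds for months 1–77. Entering month 78 the balance is $580.94; 5% of the post-interest balance is now below $30.00, so the flat $30.00 minimum applies from here.
From month 78 a fixed $30.00 at rate r clears $580.94 in 25 more payments. Total: 77 + 25 = 102 months.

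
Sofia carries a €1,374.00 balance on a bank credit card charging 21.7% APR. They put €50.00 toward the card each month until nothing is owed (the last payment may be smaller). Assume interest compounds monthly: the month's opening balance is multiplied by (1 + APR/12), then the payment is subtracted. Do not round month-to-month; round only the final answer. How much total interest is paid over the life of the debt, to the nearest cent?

€542.84

Monthly rate r = 21.7%/12 = 1.80833% = 0.0180833.
Payoff takes n = ⌈−ln(1 − rB₀/P)/ln(1+r)⌉ = ⌈38.335⌉ = 39 payments; the last is €16.84.
Total paid = 38·€50.00 + €16.84 = €1,916.84.
Total interest = total paid − principal = €1,916.84 − €1,374.00 = €542.84.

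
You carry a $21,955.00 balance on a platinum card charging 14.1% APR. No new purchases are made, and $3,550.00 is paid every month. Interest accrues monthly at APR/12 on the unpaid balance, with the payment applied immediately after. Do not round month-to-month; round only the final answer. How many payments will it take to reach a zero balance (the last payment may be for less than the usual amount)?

7 months

Monthly rate r = 14.1%/12 = 1.175% = 0.01175.
Recurrence: B ← B·(1+r) − $3,550.00.
Month 1: interest $257.97; balance after payment $18,662.97.
Month 2: interest $219.29; balance after payment $15,332.26.
Closed form: n = −ln(1 − rB₀/P)/ln(1+r) = −ln(0.92733)/ln(1.01175) ≈ 6.458, so the balance reaches zero during payment 7.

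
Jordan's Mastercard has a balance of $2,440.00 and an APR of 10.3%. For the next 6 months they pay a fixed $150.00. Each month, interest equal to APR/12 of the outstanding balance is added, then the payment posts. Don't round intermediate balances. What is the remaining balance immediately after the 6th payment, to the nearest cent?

Monthly rate r = 10.3%/12 = 0.858333% = 0.00858333.
Each month: B ← B·(1+r) − $150.00.
Month 1: interest $20.94; balance after payment $2,310.94.
Month 2: interest $19.84; balance after payment $2,180.78.
Month 3: interest $18.72; balance after payment $2,049.50.
Month 4: interest $17.59; balance after payment $1,917.09.
Month 5: interest $16.46; balance after payment $1,783.54.
Month 6: interest $15.31; balance after payment $1,648.85.

$1,648.85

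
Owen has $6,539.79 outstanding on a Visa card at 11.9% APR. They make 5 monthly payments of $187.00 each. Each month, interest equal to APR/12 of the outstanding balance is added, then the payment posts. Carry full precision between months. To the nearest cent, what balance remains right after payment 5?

Monthly rate r = 11.9%/12 = 0.991667% = 0.00991667.
Each month: B ← B·(1+r) − $187.00.
Month 1: interest $64.85; balance after payment $6,417.64.
Month 2: interest $63.64; balance after payment $6,294.28.
Month 3: interest $62.42; balance after payment $6,169.70.
Month 4: interest $61.18; balance after payment $6,043.89.
Month 5: interest $59.94; balance after payment $5,916.82.

$5,916.82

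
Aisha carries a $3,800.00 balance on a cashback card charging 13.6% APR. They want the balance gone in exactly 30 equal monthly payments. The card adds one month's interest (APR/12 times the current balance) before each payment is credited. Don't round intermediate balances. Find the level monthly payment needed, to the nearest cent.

$150.13

Monthly rate r = 13.6%/12 = 1.13333% = 0.0113333.
Level-payment amortization: P = B₀·r / (1 − (1+r)^(−n)) = 3800.00·0.0113333 / (1 − 1.01133^(−30)).
Denominator 1 − (1+r)^(−30) = 0.286867305.
P = 43.0667 / 0.286867305 ≈ 150.13.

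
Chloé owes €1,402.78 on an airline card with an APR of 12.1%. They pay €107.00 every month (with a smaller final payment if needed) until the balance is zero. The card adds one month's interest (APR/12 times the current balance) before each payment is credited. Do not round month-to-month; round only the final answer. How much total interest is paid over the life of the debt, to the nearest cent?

€109.43

Monthly rate r = 12.1%/12 = 1.00833% = 0.0100833.
Payoff takes n = ⌈−ln(1 − rB₀/P)/ln(1+r)⌉ = ⌈14.132⌉ = 15 payments; the last is €14.21.
Total paid = 14·€107.00 + €14.21 = €1,512.21.
Total interest = total paid − principal = €1,512.21 − €1,402.78 = €109.43.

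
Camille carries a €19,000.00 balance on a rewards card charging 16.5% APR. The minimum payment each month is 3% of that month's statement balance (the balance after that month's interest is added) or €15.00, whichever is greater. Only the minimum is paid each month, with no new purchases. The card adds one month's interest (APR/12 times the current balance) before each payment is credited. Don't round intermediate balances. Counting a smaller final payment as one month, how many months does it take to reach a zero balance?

262 months

Monthly rate r = 16.5%/12 = 1.375% = 0.01375.
While 3% of the post-interest balance exceeds €15.00, each month B ← (B·(1+r))·(1 − 0.03), i.e. B shrinks by the factor (1+r)·0.97 = 0.98334.
This holds for months 1–218. Entering month 219 the balance is €487.44; 3% of the post-interest balance is now below €15.00, so the flat €15.00 minimum applies from here.
From month 219 a fixed €15.00 at rate r clears €487.44 in 44 more payments. Total: 218 + 44 = 262 months.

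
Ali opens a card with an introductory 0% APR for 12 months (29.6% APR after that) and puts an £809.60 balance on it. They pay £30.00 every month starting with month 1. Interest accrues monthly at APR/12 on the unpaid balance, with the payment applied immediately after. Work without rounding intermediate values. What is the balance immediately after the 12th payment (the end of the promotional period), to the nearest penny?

£449.60

Promo months 1–12 at r₀ = 0%/12 = 0; months 13+ at r₁ = 29.6%/12 = 0.0246667.
After month 12 (no interest yet): B = £809.60 − 12·£30.00 = £449.60.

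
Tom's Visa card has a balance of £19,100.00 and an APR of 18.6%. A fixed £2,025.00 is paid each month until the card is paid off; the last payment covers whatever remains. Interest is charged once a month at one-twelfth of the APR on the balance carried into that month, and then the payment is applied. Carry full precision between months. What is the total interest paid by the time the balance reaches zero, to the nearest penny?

Monthly rate r = 18.6%/12 = 1.55% = 0.0155.
Payoff takes n = ⌈−ln(1 − rB₀/P)/ln(1+r)⌉ = ⌈10.276⌉ = 11 payments; the last is £561.91.
Total paid = 10·£2,025.00 + £561.91 = £20,811.91.
Total interest = total paid − principal = £20,811.91 − £19,100.00 = £1,711.91.

£1,711.91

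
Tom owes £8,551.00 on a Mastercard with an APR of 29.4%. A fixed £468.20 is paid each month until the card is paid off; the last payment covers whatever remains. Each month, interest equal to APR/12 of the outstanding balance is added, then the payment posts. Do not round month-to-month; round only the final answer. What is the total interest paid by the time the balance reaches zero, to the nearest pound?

Monthly rate r = 29.4%/12 = 2.45% = 0.0245.
Payoff takes n = ⌈−ln(1 − rB₀/P)/ln(1+r)⌉ = ⌈24.509⌉ = 25 payments; the last is £239.57.
Total paid = 24·£468.20 + £239.57 = £11,476.37.
Total interest = total paid − principal = £11,476.37 − £8,551.00 = £2,925.37.

£2,925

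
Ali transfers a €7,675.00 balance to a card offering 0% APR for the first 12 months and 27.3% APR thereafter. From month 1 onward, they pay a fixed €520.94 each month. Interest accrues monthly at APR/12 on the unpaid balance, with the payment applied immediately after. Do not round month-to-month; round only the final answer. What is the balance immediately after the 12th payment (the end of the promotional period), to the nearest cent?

Promo months 1–12 at r₀ = 0%/12 = 0; months 13+ at r₁ = 27.3%/12 = 0.02275.
After month 12 (no interest yet): B = €7,675.00 − 12·€520.94 = €1,423.72.

€1,423.72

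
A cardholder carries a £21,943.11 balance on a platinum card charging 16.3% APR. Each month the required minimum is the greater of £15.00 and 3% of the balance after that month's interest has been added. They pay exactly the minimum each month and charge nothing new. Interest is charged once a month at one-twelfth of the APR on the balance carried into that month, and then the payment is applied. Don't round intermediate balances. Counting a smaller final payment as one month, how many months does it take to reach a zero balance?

Monthly rate r = 16.3%/12 = 1.35833% = 0.0135833.
While 3% of the post-interest balance exceeds £15.00, each month B ← (B·(1+r))·(1 − 0.03), i.e. B shrinks by the factor (1+r)·0.97 = 0.98318.
This holds for months 1–224. Entering month 225 the balance is £490.55; 3% of the post-interest balance is now below £15.00, so the flat £15.00 minimum applies from here.
From month 225 a fixed £15.00 at rate r clears £490.55 in 44 more payments. Total: 224 + 44 = 268 months.

268 months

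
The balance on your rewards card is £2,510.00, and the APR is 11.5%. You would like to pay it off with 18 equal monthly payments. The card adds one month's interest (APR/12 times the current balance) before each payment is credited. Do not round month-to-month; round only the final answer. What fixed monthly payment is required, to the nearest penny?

£152.48

Monthly rate r = 11.5%/12 = 0.958333% = 0.00958333.
Level-payment amortization: P = B₀·r / (1 − (1+r)^(−n)) = 2510.00·0.00958333 / (1 − 1.00958^(−18)).
Denominator 1 − (1+r)^(−18) = 0.157750239.
P = 24.0542 / 0.157750239 ≈ 152.48.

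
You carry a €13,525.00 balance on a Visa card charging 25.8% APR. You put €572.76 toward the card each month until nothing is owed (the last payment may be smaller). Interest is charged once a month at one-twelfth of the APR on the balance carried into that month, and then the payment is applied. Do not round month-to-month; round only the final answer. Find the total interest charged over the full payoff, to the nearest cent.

€5,557.17

Monthly rate r = 25.8%/12 = 2.15% = 0.0215.
Payoff takes n = ⌈−ln(1 − rB₀/P)/ln(1+r)⌉ = ⌈33.314⌉ = 34 payments; the last is €181.09.
Total paid = 33·€572.76 + €181.09 = €19,082.17.
Total interest = total paid − principal = €19,082.17 − €13,525.00 = €5,557.17.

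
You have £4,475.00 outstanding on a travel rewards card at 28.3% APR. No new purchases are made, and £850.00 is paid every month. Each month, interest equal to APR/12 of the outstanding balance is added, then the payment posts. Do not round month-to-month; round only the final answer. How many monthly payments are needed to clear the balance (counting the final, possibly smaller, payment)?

6 payments

Monthly rate r = 28.3%/12 = 2.35833% = 0.0235833.
Recurrence: B ← B·(1+r) − £850.00.
Month 1: interest £105.54; balance after payment £3,730.54.
Month 2: interest £87.98; balance after payment £2,968.51.
Month 3: interest £70.01; balance after payment £2,188.52.
Month 4: interest £51.61; balance after payment £1,390.13.
Month 5: interest £32.78; balance after payment £572.92.
Month 6: interest £13.51; balance after payment £0.00.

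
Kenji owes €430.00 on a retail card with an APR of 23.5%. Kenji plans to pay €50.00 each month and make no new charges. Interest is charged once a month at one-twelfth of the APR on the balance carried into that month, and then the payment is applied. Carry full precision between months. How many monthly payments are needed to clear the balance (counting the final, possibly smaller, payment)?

10 months

Monthly rate r = 23.5%/12 = 1.95833% = 0.0195833.
Recurrence: B ← B·(1+r) − €50.00.
Month 1: interest €8.42; balance after payment €388.42.
Month 2: interest €7.61; balance after payment €346.03.
Closed form: n = −ln(1 − rB₀/P)/ln(1+r) = −ln(0.83158)/ln(1.01958) ≈ 9.509, so the balance reaches zero during payment 10.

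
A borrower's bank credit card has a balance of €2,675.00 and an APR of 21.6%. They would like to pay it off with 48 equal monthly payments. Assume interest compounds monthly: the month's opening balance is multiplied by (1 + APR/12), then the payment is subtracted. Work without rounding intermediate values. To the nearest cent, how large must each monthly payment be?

Monthly rate r = 21.6%/12 = 1.8% = 0.018.
Level-payment amortization: P = B₀·r / (1 − (1+r)^(−n)) = 2675.00·0.018 / (1 − 1.018^(−48)).
Denominator 1 − (1+r)^(−48) = 0.575276143.
P = 48.15 / 0.575276143 ≈ 83.70.

€83.70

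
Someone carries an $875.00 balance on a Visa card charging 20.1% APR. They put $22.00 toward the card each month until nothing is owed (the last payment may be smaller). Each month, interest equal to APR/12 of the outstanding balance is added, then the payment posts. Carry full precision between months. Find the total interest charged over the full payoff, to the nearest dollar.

Monthly rate r = 20.1%/12 = 1.675% = 0.01675.
Payoff takes n = ⌈−ln(1 − rB₀/P)/ln(1+r)⌉ = ⌈66.051⌉ = 67 payments; the last is $1.13.
Total paid = 66·$22.00 + $1.13 = $1,453.13.
Total interest = total paid − principal = $1,453.13 − $875.00 = $578.13.

$578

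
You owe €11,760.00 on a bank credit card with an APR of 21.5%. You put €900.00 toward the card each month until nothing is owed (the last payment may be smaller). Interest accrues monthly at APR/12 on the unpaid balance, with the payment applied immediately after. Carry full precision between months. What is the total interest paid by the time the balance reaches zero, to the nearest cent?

€1,757.76

Monthly rate r = 21.5%/12 = 1.79167% = 0.0179167.
Payoff takes n = ⌈−ln(1 − rB₀/P)/ln(1+r)⌉ = ⌈15.020⌉ = 16 payments; the last is €17.76.
Total paid = 15·€900.00 + €17.76 = €13,517.76.
Total interest = total paid − principal = €13,517.76 − €11,760.00 = €1,757.76.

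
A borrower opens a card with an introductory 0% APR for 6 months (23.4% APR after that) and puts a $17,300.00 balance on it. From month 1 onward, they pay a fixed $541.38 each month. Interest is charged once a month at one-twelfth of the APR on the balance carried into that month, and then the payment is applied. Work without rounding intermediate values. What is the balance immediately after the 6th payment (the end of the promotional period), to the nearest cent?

$14,051.72

Promo months 1–6 at r₀ = 0%/12 = 0; months 7+ at r₁ = 23.4%/12 = 0.0195.
After month 6 (no interest yet): B = $17,300.00 − 6·$541.38 = $14,051.72.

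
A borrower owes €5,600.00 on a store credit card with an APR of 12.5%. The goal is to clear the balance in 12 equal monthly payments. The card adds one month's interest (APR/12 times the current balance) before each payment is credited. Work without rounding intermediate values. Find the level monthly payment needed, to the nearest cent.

€498.86

Monthly rate r = 12.5%/12 = 1.04167% = 0.0104167.
Level-payment amortization: P = B₀·r / (1 − (1+r)^(−n)) = 5600.00·0.0104167 / (1 − 1.01042^(−12)).
Denominator 1 − (1+r)^(−12) = 0.11693233.
P = 58.3333 / 0.11693233 ≈ 498.86.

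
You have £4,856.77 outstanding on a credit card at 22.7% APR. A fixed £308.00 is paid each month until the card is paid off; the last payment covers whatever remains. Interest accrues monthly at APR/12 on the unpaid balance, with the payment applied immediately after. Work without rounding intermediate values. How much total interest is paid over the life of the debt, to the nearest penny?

Monthly rate r = 22.7%/12 = 1.89167% = 0.0189167.
Payoff takes n = ⌈−ln(1 − rB₀/P)/ln(1+r)⌉ = ⌈18.903⌉ = 19 payments; the last is £278.31.
Total paid = 18·£308.00 + £278.31 = £5,822.31.
Total interest = total paid − principal = £5,822.31 − £4,856.77 = £965.54.

£965.54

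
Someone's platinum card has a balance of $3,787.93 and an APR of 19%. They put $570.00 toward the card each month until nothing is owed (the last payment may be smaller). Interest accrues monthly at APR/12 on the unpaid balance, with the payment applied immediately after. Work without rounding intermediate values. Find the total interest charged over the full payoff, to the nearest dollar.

$246

Monthly rate r = 19%/12 = 1.58333% = 0.0158333.
Payoff takes n = ⌈−ln(1 − rB₀/P)/ln(1+r)⌉ = ⌈7.077⌉ = 8 payments; the last is $44.32.
Total paid = 7·$570.00 + $44.32 = $4,034.32.
Total interest = total paid − principal = $4,034.32 − $3,787.93 = $246.39.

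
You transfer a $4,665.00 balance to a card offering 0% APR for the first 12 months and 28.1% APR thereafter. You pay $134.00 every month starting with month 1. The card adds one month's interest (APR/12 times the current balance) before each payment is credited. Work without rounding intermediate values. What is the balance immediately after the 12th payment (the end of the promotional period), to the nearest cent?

Promo months 1–12 at r₀ = 0%/12 = 0; months 13+ at r₁ = 28.1%/12 = 0.0234167.
After month 12 (no interest yet): B = $4,665.00 − 12·$134.00 = $3,057.00.

$3,057.00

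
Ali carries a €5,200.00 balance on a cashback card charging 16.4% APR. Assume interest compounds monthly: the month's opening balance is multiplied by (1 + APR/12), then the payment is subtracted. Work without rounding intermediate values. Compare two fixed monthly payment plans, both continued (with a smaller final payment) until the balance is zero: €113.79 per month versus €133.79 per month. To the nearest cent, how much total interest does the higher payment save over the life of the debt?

Monthly rate r = 16.4%/12 = 1.36667% = 0.0136667.
At €113.79/mo: n = ⌈−ln(1 − rB₀/P)/ln(1+r)⌉ = 73 payments (last €19.16); total interest = total paid − €5,200.00 = €3,012.04.
At €133.79/mo: 56 payments (last €108.18); total interest €2,266.63.
Interest saved = €3,012.04 − €2,266.63 = €745.41.

€745.41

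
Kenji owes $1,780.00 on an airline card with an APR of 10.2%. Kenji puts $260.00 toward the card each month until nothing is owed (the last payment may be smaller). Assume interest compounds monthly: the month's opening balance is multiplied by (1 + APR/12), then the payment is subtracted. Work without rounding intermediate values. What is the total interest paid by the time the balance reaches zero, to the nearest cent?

$61.76

Monthly rate r = 10.2%/12 = 0.85% = 0.0085.
Payoff takes n = ⌈−ln(1 − rB₀/P)/ln(1+r)⌉ = ⌈7.083⌉ = 8 payments; the last is $21.76.
Total paid = 7·$260.00 + $21.76 = $1,841.76.
Total interest = total paid − principal = $1,841.76 − $1,780.00 = $61.76.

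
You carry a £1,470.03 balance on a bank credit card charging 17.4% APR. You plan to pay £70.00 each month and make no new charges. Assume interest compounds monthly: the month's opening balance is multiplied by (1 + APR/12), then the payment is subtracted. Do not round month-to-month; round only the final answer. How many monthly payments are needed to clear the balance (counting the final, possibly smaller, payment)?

26 months

Monthly rate r = 17.4%/12 = 1.45% = 0.0145.
Recurrence: B ← B·(1+r) − £70.00.
Month 1: interest £21.32; balance after payment £1,421.35.
Month 2: interest £20.61; balance after payment £1,371.95.
Closed form: n = −ln(1 − rB₀/P)/ln(1+r) = −ln(0.69549)/ln(1.0145) ≈ 25.225, so the balance reaches zero during payment 26.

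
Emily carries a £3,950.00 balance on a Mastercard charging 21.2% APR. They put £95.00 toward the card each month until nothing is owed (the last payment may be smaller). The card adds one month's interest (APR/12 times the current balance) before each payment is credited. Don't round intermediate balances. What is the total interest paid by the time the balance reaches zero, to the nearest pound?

£3,245

Monthly rate r = 21.2%/12 = 1.76667% = 0.0176667.
Payoff takes n = ⌈−ln(1 − rB₀/P)/ln(1+r)⌉ = ⌈75.739⌉ = 76 payments; the last is £70.36.
Total paid = 75·£95.00 + £70.36 = £7,195.36.
Total interest = total paid − principal = £7,195.36 − £3,950.00 = £3,245.36.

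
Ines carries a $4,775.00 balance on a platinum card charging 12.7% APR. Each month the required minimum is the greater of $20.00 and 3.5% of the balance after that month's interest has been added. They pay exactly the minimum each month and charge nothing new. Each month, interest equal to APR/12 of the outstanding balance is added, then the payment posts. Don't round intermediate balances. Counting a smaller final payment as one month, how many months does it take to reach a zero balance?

Monthly rate r = 12.7%/12 = 1.05833% = 0.0105833.
While 3.5% of the post-interest balance exceeds $20.00, each month B ← (B·(1+r))·(1 − 0.035), i.e. B shrinks by the factor (1+r)·0.965 = 0.97521.
This holds for months 1–86. Entering month 87 the balance is $551.47; 3.5% of the post-interest balance is now below $20.00, so the flat $20.00 minimum applies from here.
From month 87 a fixed $20.00 at rate r clears $551.47 in 33 more payments. Total: 86 + 33 = 119 months.

119 months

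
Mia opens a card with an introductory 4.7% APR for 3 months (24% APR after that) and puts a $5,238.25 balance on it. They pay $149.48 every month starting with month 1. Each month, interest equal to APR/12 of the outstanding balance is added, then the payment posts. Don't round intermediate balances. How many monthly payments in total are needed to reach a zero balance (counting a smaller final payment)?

Promo months 1–3 at r₀ = 4.7%/12 = 0.00391667; months 4+ at r₁ = 24%/12 = 0.02.
After month 3: iterate B ← B·(1+r₀) − $149.48 for 3 months → $4,849.84.
Then at r₁ with $149.48/mo: n₂ = −ln(1 − r₁·B/P)/ln(1+r₁) ≈ 52.86 → 53 more payments.

56 payments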